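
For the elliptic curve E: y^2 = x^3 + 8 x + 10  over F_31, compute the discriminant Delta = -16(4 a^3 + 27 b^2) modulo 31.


4 a^3 + 27 b^2 = 4*8^3 + 27*10^2 = 2048 + 2700 = 4748
Delta = -16 * (4748) = -75968
Delta mod 31 = 13

Delta = 13 (mod 31)


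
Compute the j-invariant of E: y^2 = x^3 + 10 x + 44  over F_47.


Delta = -16(4 a^3 + 27 b^2) mod 47 = 27
-1728 * (4 a)^3 = -1728 * (4*10)^3 mod 47 = 34
j = 34 * 27^(-1) mod 47 = 3

j = 3 (mod 47)


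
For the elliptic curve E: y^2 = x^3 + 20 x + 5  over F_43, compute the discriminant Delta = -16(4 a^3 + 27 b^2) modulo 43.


4 a^3 + 27 b^2 = 4*20^3 + 27*5^2 = 32000 + 675 = 32675
Delta = -16 * (32675) = -522800
Delta mod 43 = 37

Delta = 37 (mod 43)


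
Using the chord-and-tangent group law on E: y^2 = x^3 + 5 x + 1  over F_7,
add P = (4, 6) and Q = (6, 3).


P != Q, so use the chord formula.
s = (y2 - y1) / (x2 - x1) = (4) / (2) mod 7 = 2
x3 = s^2 - x1 - x2 mod 7 = 2^2 - 4 - 6 = 1
y3 = s (x1 - x3) - y1 mod 7 = 2 * (4 - 1) - 6 = 0

P + Q = (1, 0)


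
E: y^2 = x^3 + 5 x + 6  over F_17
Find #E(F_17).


For each x in F_17, count y with y^2 = x^3 + 5 x + 6 mod 17:
  x = 9: RHS = 15, y in [7, 10]  -> 2 point(s)
  x = 10: RHS = 2, y in [6, 11]  -> 2 point(s)
  x = 11: RHS = 15, y in [7, 10]  -> 2 point(s)
  x = 12: RHS = 9, y in [3, 14]  -> 2 point(s)
  x = 14: RHS = 15, y in [7, 10]  -> 2 point(s)
  x = 16: RHS = 0, y in [0]  -> 1 point(s)
Affine points: 11. Add the point at infinity: total = 12.

#E(F_17) = 12


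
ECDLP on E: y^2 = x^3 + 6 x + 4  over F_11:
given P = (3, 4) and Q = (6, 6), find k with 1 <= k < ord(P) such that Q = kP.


Enumerate multiples of P until we hit Q = (6, 6):
  1P = (3, 4)
  2P = (5, 7)
  3P = (8, 5)
  4P = (4, 9)
  5P = (7, 9)
  6P = (6, 6)
Match found at i = 6.

k = 6


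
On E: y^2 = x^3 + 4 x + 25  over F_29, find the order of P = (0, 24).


Compute successive multiples of P until we hit O:
  1P = (0, 24)
  2P = (28, 22)
  3P = (5, 24)
  4P = (24, 5)
  5P = (9, 23)
  6P = (15, 26)
  7P = (1, 1)
  8P = (6, 27)
  ... (continuing to 26P)
  26P = O

ord(P) = 26


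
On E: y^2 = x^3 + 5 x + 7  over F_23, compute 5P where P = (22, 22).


k = 5 = 101_2 (binary, LSB first: 101)
Double-and-add from P = (22, 22):
  bit 0 = 1: acc = O + (22, 22) = (22, 22)
  bit 1 = 0: acc unchanged = (22, 22)
  bit 2 = 1: acc = (22, 22) + (12, 22) = (12, 1)

5P = (12, 1)


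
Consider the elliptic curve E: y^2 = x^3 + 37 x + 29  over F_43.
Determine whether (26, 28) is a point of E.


Check whether y^2 = x^3 + 37 x + 29 (mod 43) for (x, y) = (26, 28).
LHS: y^2 = 28^2 mod 43 = 10
RHS: x^3 + 37 x + 29 = 26^3 + 37*26 + 29 mod 43 = 34
LHS != RHS

No, not on the curve


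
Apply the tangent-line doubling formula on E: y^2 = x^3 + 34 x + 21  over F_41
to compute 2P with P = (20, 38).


Doubling: s = (3 x1^2 + a) / (2 y1)
s = (3*20^2 + 34) / (2*38) mod 41 = 13
x3 = s^2 - 2 x1 mod 41 = 13^2 - 2*20 = 6
y3 = s (x1 - x3) - y1 mod 41 = 13 * (20 - 6) - 38 = 21

2P = (6, 21)


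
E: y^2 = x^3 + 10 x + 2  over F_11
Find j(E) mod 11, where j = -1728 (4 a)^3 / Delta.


Delta = -16(4 a^3 + 27 b^2) mod 11 = 8
-1728 * (4 a)^3 = -1728 * (4*10)^3 mod 11 = 9
j = 9 * 8^(-1) mod 11 = 8

j = 8 (mod 11)


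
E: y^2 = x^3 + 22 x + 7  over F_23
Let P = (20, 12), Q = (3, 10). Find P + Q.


P != Q, so use the chord formula.
s = (y2 - y1) / (x2 - x1) = (21) / (6) mod 23 = 15
x3 = s^2 - x1 - x2 mod 23 = 15^2 - 20 - 3 = 18
y3 = s (x1 - x3) - y1 mod 23 = 15 * (20 - 18) - 12 = 18

P + Q = (18, 18)


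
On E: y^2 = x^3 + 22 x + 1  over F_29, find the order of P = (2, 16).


Compute successive multiples of P until we hit O:
  1P = (2, 16)
  2P = (2, 13)
  3P = O

ord(P) = 3


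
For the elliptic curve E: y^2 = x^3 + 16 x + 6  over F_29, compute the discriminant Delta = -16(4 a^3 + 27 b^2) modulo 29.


4 a^3 + 27 b^2 = 4*16^3 + 27*6^2 = 16384 + 972 = 17356
Delta = -16 * (17356) = -277696
Delta mod 29 = 8

Delta = 8 (mod 29)


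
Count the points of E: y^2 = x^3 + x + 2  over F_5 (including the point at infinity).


For each x in F_5, count y with y^2 = x^3 + 1 x + 2 mod 5:
  x = 1: RHS = 4, y in [2, 3]  -> 2 point(s)
  x = 4: RHS = 0, y in [0]  -> 1 point(s)
Affine points: 3. Add the point at infinity: total = 4.

#E(F_5) = 4


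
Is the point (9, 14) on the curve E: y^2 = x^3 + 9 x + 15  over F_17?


Check whether y^2 = x^3 + 9 x + 15 (mod 17) for (x, y) = (9, 14).
LHS: y^2 = 14^2 mod 17 = 9
RHS: x^3 + 9 x + 15 = 9^3 + 9*9 + 15 mod 17 = 9
LHS = RHS

Yes, on the curve


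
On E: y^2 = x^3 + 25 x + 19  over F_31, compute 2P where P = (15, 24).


k = 2 = 10_2 (binary, LSB first: 01)
Double-and-add from P = (15, 24):
  bit 0 = 0: acc unchanged = O
  bit 1 = 1: acc = O + (21, 28) = (21, 28)

2P = (21, 28)


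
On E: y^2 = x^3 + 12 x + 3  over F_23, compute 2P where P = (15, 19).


Doubling: s = (3 x1^2 + a) / (2 y1)
s = (3*15^2 + 12) / (2*19) mod 23 = 9
x3 = s^2 - 2 x1 mod 23 = 9^2 - 2*15 = 5
y3 = s (x1 - x3) - y1 mod 23 = 9 * (15 - 5) - 19 = 2

2P = (5, 2)


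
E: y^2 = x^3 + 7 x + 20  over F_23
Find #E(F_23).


For each x in F_23, count y with y^2 = x^3 + 7 x + 20 mod 23:
  x = 6: RHS = 2, y in [5, 18]  -> 2 point(s)
  x = 8: RHS = 13, y in [6, 17]  -> 2 point(s)
  x = 10: RHS = 9, y in [3, 20]  -> 2 point(s)
  x = 11: RHS = 2, y in [5, 18]  -> 2 point(s)
  x = 13: RHS = 8, y in [10, 13]  -> 2 point(s)
  x = 15: RHS = 4, y in [2, 21]  -> 2 point(s)
  x = 20: RHS = 18, y in [8, 15]  -> 2 point(s)
  x = 22: RHS = 12, y in [9, 14]  -> 2 point(s)
Affine points: 16. Add the point at infinity: total = 17.

#E(F_23) = 17


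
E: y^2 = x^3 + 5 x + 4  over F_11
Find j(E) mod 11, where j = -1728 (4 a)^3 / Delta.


Delta = -16(4 a^3 + 27 b^2) mod 11 = 4
-1728 * (4 a)^3 = -1728 * (4*5)^3 mod 11 = 8
j = 8 * 4^(-1) mod 11 = 2

j = 2 (mod 11)


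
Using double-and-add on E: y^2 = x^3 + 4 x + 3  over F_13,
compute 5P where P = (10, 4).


k = 5 = 101_2 (binary, LSB first: 101)
Double-and-add from P = (10, 4):
  bit 0 = 1: acc = O + (10, 4) = (10, 4)
  bit 1 = 0: acc unchanged = (10, 4)
  bit 2 = 1: acc = (10, 4) + (11, 0) = (8, 1)

5P = (8, 1)


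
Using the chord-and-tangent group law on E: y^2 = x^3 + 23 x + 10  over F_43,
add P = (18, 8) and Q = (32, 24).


P != Q, so use the chord formula.
s = (y2 - y1) / (x2 - x1) = (16) / (14) mod 43 = 38
x3 = s^2 - x1 - x2 mod 43 = 38^2 - 18 - 32 = 18
y3 = s (x1 - x3) - y1 mod 43 = 38 * (18 - 18) - 8 = 35

P + Q = (18, 35)


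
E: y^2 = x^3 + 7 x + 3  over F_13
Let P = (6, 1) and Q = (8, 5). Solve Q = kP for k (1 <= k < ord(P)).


Enumerate multiples of P until we hit Q = (8, 5):
  1P = (6, 1)
  2P = (2, 8)
  3P = (4, 2)
  4P = (0, 9)
  5P = (3, 8)
  6P = (8, 8)
  7P = (8, 5)
Match found at i = 7.

k = 7


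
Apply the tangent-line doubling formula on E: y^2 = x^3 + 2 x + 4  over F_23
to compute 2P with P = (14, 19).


Doubling: s = (3 x1^2 + a) / (2 y1)
s = (3*14^2 + 2) / (2*19) mod 23 = 1
x3 = s^2 - 2 x1 mod 23 = 1^2 - 2*14 = 19
y3 = s (x1 - x3) - y1 mod 23 = 1 * (14 - 19) - 19 = 22

2P = (19, 22)


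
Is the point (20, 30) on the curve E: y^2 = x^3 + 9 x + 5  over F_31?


Check whether y^2 = x^3 + 9 x + 5 (mod 31) for (x, y) = (20, 30).
LHS: y^2 = 30^2 mod 31 = 1
RHS: x^3 + 9 x + 5 = 20^3 + 9*20 + 5 mod 31 = 1
LHS = RHS

Yes, on the curve


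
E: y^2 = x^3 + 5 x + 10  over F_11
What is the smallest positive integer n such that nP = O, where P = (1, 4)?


Compute successive multiples of P until we hit O:
  1P = (1, 4)
  2P = (10, 9)
  3P = (9, 5)
  4P = (6, 5)
  5P = (8, 10)
  6P = (7, 5)
  7P = (7, 6)
  8P = (8, 1)
  ... (continuing to 13P)
  13P = O

ord(P) = 13


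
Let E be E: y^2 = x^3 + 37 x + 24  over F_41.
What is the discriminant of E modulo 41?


4 a^3 + 27 b^2 = 4*37^3 + 27*24^2 = 202612 + 15552 = 218164
Delta = -16 * (218164) = -3490624
Delta mod 41 = 34

Delta = 34 (mod 41)


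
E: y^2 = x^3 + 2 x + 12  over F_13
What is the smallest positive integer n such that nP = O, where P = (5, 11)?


Compute successive multiples of P until we hit O:
  1P = (5, 11)
  2P = (12, 10)
  3P = (0, 5)
  4P = (11, 0)
  5P = (0, 8)
  6P = (12, 3)
  7P = (5, 2)
  8P = O

ord(P) = 8


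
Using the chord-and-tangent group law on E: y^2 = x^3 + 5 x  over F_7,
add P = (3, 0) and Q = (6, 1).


P != Q, so use the chord formula.
s = (y2 - y1) / (x2 - x1) = (1) / (3) mod 7 = 5
x3 = s^2 - x1 - x2 mod 7 = 5^2 - 3 - 6 = 2
y3 = s (x1 - x3) - y1 mod 7 = 5 * (3 - 2) - 0 = 5

P + Q = (2, 5)


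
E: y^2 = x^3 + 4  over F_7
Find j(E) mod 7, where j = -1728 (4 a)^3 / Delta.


Delta = -16(4 a^3 + 27 b^2) mod 7 = 4
-1728 * (4 a)^3 = -1728 * (4*0)^3 mod 7 = 0
j = 0 * 4^(-1) mod 7 = 0

j = 0 (mod 7)


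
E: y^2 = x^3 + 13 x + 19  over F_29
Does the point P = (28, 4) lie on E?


Check whether y^2 = x^3 + 13 x + 19 (mod 29) for (x, y) = (28, 4).
LHS: y^2 = 4^2 mod 29 = 16
RHS: x^3 + 13 x + 19 = 28^3 + 13*28 + 19 mod 29 = 5
LHS != RHS

No, not on the curve


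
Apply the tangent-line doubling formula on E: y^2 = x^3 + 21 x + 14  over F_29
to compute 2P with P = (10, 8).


Doubling: s = (3 x1^2 + a) / (2 y1)
s = (3*10^2 + 21) / (2*8) mod 29 = 11
x3 = s^2 - 2 x1 mod 29 = 11^2 - 2*10 = 14
y3 = s (x1 - x3) - y1 mod 29 = 11 * (10 - 14) - 8 = 6

2P = (14, 6)


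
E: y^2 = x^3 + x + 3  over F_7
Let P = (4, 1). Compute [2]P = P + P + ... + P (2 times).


k = 2 = 10_2 (binary, LSB first: 01)
Double-and-add from P = (4, 1):
  bit 0 = 0: acc unchanged = O
  bit 1 = 1: acc = O + (6, 6) = (6, 6)

2P = (6, 6)


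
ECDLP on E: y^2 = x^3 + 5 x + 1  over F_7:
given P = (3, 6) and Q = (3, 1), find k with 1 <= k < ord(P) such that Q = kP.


Enumerate multiples of P until we hit Q = (3, 1):
  1P = (3, 6)
  2P = (5, 5)
  3P = (1, 0)
  4P = (5, 2)
  5P = (3, 1)
Match found at i = 5.

k = 5


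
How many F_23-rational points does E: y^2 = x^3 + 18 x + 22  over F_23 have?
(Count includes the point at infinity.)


For each x in F_23, count y with y^2 = x^3 + 18 x + 22 mod 23:
  x = 1: RHS = 18, y in [8, 15]  -> 2 point(s)
  x = 6: RHS = 1, y in [1, 22]  -> 2 point(s)
  x = 7: RHS = 8, y in [10, 13]  -> 2 point(s)
  x = 9: RHS = 16, y in [4, 19]  -> 2 point(s)
  x = 10: RHS = 6, y in [11, 12]  -> 2 point(s)
  x = 16: RHS = 13, y in [6, 17]  -> 2 point(s)
  x = 19: RHS = 1, y in [1, 22]  -> 2 point(s)
  x = 21: RHS = 1, y in [1, 22]  -> 2 point(s)
  x = 22: RHS = 3, y in [7, 16]  -> 2 point(s)
Affine points: 18. Add the point at infinity: total = 19.

#E(F_23) = 19


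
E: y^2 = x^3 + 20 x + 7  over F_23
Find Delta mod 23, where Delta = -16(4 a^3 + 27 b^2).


4 a^3 + 27 b^2 = 4*20^3 + 27*7^2 = 32000 + 1323 = 33323
Delta = -16 * (33323) = -533168
Delta mod 23 = 18

Delta = 18 (mod 23)


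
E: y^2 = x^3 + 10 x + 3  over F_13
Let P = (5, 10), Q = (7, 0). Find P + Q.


P != Q, so use the chord formula.
s = (y2 - y1) / (x2 - x1) = (3) / (2) mod 13 = 8
x3 = s^2 - x1 - x2 mod 13 = 8^2 - 5 - 7 = 0
y3 = s (x1 - x3) - y1 mod 13 = 8 * (5 - 0) - 10 = 4

P + Q = (0, 4)


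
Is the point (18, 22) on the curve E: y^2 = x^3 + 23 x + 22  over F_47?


Check whether y^2 = x^3 + 23 x + 22 (mod 47) for (x, y) = (18, 22).
LHS: y^2 = 22^2 mod 47 = 14
RHS: x^3 + 23 x + 22 = 18^3 + 23*18 + 22 mod 47 = 17
LHS != RHS

No, not on the curve


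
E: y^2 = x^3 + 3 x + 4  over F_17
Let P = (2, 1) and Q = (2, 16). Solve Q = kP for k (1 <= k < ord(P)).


Enumerate multiples of P until we hit Q = (2, 16):
  1P = (2, 1)
  2P = (14, 11)
  3P = (5, 5)
  4P = (8, 8)
  5P = (6, 0)
  6P = (8, 9)
  7P = (5, 12)
  8P = (14, 6)
  9P = (2, 16)
Match found at i = 9.

k = 9


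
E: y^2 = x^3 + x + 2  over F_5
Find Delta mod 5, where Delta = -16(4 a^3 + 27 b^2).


4 a^3 + 27 b^2 = 4*1^3 + 27*2^2 = 4 + 108 = 112
Delta = -16 * (112) = -1792
Delta mod 5 = 3

Delta = 3 (mod 5)


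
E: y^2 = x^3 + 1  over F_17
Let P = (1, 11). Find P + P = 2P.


Doubling: s = (3 x1^2 + a) / (2 y1)
s = (3*1^2 + 0) / (2*11) mod 17 = 4
x3 = s^2 - 2 x1 mod 17 = 4^2 - 2*1 = 14
y3 = s (x1 - x3) - y1 mod 17 = 4 * (1 - 14) - 11 = 5

2P = (14, 5)


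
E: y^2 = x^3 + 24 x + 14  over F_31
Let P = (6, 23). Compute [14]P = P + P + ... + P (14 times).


k = 14 = 1110_2 (binary, LSB first: 0111)
Double-and-add from P = (6, 23):
  bit 0 = 0: acc unchanged = O
  bit 1 = 1: acc = O + (27, 3) = (27, 3)
  bit 2 = 1: acc = (27, 3) + (28, 16) = (21, 13)
  bit 3 = 1: acc = (21, 13) + (3, 19) = (14, 26)

14P = (14, 26)


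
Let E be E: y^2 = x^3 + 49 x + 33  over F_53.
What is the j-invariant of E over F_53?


Delta = -16(4 a^3 + 27 b^2) mod 53 = 48
-1728 * (4 a)^3 = -1728 * (4*49)^3 mod 53 = 3
j = 3 * 48^(-1) mod 53 = 10

j = 10 (mod 53)


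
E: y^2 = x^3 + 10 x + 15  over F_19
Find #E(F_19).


For each x in F_19, count y with y^2 = x^3 + 10 x + 15 mod 19:
  x = 1: RHS = 7, y in [8, 11]  -> 2 point(s)
  x = 2: RHS = 5, y in [9, 10]  -> 2 point(s)
  x = 4: RHS = 5, y in [9, 10]  -> 2 point(s)
  x = 5: RHS = 0, y in [0]  -> 1 point(s)
  x = 6: RHS = 6, y in [5, 14]  -> 2 point(s)
  x = 9: RHS = 17, y in [6, 13]  -> 2 point(s)
  x = 12: RHS = 1, y in [1, 18]  -> 2 point(s)
  x = 13: RHS = 5, y in [9, 10]  -> 2 point(s)
  x = 14: RHS = 11, y in [7, 12]  -> 2 point(s)
  x = 15: RHS = 6, y in [5, 14]  -> 2 point(s)
  x = 17: RHS = 6, y in [5, 14]  -> 2 point(s)
  x = 18: RHS = 4, y in [2, 17]  -> 2 point(s)
Affine points: 23. Add the point at infinity: total = 24.

#E(F_19) = 24


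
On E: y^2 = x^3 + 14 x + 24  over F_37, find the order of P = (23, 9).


Compute successive multiples of P until we hit O:
  1P = (23, 9)
  2P = (21, 25)
  3P = (20, 4)
  4P = (5, 21)
  5P = (30, 8)
  6P = (18, 22)
  7P = (22, 18)
  8P = (36, 34)
  ... (continuing to 31P)
  31P = O

ord(P) = 31


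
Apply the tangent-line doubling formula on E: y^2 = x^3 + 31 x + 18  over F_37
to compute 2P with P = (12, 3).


Doubling: s = (3 x1^2 + a) / (2 y1)
s = (3*12^2 + 31) / (2*3) mod 37 = 34
x3 = s^2 - 2 x1 mod 37 = 34^2 - 2*12 = 22
y3 = s (x1 - x3) - y1 mod 37 = 34 * (12 - 22) - 3 = 27

2P = (22, 27)


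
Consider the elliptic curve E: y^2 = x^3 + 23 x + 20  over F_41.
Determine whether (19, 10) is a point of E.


Check whether y^2 = x^3 + 23 x + 20 (mod 41) for (x, y) = (19, 10).
LHS: y^2 = 10^2 mod 41 = 18
RHS: x^3 + 23 x + 20 = 19^3 + 23*19 + 20 mod 41 = 18
LHS = RHS

Yes, on the curve


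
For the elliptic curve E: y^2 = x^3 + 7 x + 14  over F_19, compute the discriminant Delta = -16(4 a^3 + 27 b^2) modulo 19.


4 a^3 + 27 b^2 = 4*7^3 + 27*14^2 = 1372 + 5292 = 6664
Delta = -16 * (6664) = -106624
Delta mod 19 = 4

Delta = 4 (mod 19)


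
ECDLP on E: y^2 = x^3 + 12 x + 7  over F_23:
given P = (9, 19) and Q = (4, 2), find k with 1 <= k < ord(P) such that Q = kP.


Enumerate multiples of P until we hit Q = (4, 2):
  1P = (9, 19)
  2P = (18, 12)
  3P = (2, 19)
  4P = (12, 4)
  5P = (4, 2)
Match found at i = 5.

k = 5


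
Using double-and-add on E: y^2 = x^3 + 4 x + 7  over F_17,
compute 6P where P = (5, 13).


k = 6 = 110_2 (binary, LSB first: 011)
Double-and-add from P = (5, 13):
  bit 0 = 0: acc unchanged = O
  bit 1 = 1: acc = O + (15, 5) = (15, 5)
  bit 2 = 1: acc = (15, 5) + (12, 10) = (6, 14)

6P = (6, 14)


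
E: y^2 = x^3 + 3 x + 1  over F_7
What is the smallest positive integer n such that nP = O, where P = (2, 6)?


Compute successive multiples of P until we hit O:
  1P = (2, 6)
  2P = (5, 6)
  3P = (0, 1)
  4P = (6, 5)
  5P = (3, 3)
  6P = (4, 0)
  7P = (3, 4)
  8P = (6, 2)
  ... (continuing to 12P)
  12P = O

ord(P) = 12


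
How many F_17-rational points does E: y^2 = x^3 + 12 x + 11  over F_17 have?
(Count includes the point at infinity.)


For each x in F_17, count y with y^2 = x^3 + 12 x + 11 mod 17:
  x = 2: RHS = 9, y in [3, 14]  -> 2 point(s)
  x = 4: RHS = 4, y in [2, 15]  -> 2 point(s)
  x = 5: RHS = 9, y in [3, 14]  -> 2 point(s)
  x = 7: RHS = 13, y in [8, 9]  -> 2 point(s)
  x = 9: RHS = 15, y in [7, 10]  -> 2 point(s)
  x = 10: RHS = 9, y in [3, 14]  -> 2 point(s)
  x = 12: RHS = 13, y in [8, 9]  -> 2 point(s)
  x = 13: RHS = 1, y in [1, 16]  -> 2 point(s)
  x = 14: RHS = 16, y in [4, 13]  -> 2 point(s)
  x = 15: RHS = 13, y in [8, 9]  -> 2 point(s)
  x = 16: RHS = 15, y in [7, 10]  -> 2 point(s)
Affine points: 22. Add the point at infinity: total = 23.

#E(F_17) = 23


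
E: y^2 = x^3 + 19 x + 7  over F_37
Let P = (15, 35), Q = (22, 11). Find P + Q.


P != Q, so use the chord formula.
s = (y2 - y1) / (x2 - x1) = (13) / (7) mod 37 = 23
x3 = s^2 - x1 - x2 mod 37 = 23^2 - 15 - 22 = 11
y3 = s (x1 - x3) - y1 mod 37 = 23 * (15 - 11) - 35 = 20

P + Q = (11, 20)


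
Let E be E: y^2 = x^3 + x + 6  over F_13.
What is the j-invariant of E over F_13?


Delta = -16(4 a^3 + 27 b^2) mod 13 = 10
-1728 * (4 a)^3 = -1728 * (4*1)^3 mod 13 = 12
j = 12 * 10^(-1) mod 13 = 9

j = 9 (mod 13)


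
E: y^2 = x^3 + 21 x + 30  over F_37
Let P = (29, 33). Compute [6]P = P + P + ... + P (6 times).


k = 6 = 110_2 (binary, LSB first: 011)
Double-and-add from P = (29, 33):
  bit 0 = 0: acc unchanged = O
  bit 1 = 1: acc = O + (19, 6) = (19, 6)
  bit 2 = 1: acc = (19, 6) + (27, 35) = (29, 4)

6P = (29, 4)


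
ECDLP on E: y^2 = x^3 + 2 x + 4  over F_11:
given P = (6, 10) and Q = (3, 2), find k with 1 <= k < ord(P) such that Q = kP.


Enumerate multiples of P until we hit Q = (3, 2):
  1P = (6, 10)
  2P = (10, 1)
  3P = (9, 5)
  4P = (0, 2)
  5P = (8, 2)
  6P = (2, 7)
  7P = (7, 3)
  8P = (3, 2)
Match found at i = 8.

k = 8


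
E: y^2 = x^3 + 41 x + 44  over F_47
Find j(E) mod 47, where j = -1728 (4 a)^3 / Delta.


Delta = -16(4 a^3 + 27 b^2) mod 47 = 19
-1728 * (4 a)^3 = -1728 * (4*41)^3 mod 47 = 28
j = 28 * 19^(-1) mod 47 = 46

j = 46 (mod 47)


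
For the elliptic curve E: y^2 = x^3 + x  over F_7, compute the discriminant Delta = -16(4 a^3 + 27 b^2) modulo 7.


4 a^3 + 27 b^2 = 4*1^3 + 27*0^2 = 4 + 0 = 4
Delta = -16 * (4) = -64
Delta mod 7 = 6

Delta = 6 (mod 7)


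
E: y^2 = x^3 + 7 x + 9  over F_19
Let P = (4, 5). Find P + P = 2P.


Doubling: s = (3 x1^2 + a) / (2 y1)
s = (3*4^2 + 7) / (2*5) mod 19 = 15
x3 = s^2 - 2 x1 mod 19 = 15^2 - 2*4 = 8
y3 = s (x1 - x3) - y1 mod 19 = 15 * (4 - 8) - 5 = 11

2P = (8, 11)


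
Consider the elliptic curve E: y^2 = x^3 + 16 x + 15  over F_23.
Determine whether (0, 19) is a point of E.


Check whether y^2 = x^3 + 16 x + 15 (mod 23) for (x, y) = (0, 19).
LHS: y^2 = 19^2 mod 23 = 16
RHS: x^3 + 16 x + 15 = 0^3 + 16*0 + 15 mod 23 = 15
LHS != RHS

No, not on the curve


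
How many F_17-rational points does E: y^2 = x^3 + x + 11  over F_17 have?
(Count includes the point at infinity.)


For each x in F_17, count y with y^2 = x^3 + 1 x + 11 mod 17:
  x = 1: RHS = 13, y in [8, 9]  -> 2 point(s)
  x = 2: RHS = 4, y in [2, 15]  -> 2 point(s)
  x = 7: RHS = 4, y in [2, 15]  -> 2 point(s)
  x = 8: RHS = 4, y in [2, 15]  -> 2 point(s)
  x = 9: RHS = 1, y in [1, 16]  -> 2 point(s)
  x = 10: RHS = 1, y in [1, 16]  -> 2 point(s)
  x = 12: RHS = 0, y in [0]  -> 1 point(s)
  x = 14: RHS = 15, y in [7, 10]  -> 2 point(s)
  x = 15: RHS = 1, y in [1, 16]  -> 2 point(s)
  x = 16: RHS = 9, y in [3, 14]  -> 2 point(s)
Affine points: 19. Add the point at infinity: total = 20.

#E(F_17) = 20


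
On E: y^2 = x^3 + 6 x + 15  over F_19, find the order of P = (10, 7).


Compute successive multiples of P until we hit O:
  1P = (10, 7)
  2P = (6, 18)
  3P = (7, 18)
  4P = (7, 1)
  5P = (6, 1)
  6P = (10, 12)
  7P = O

ord(P) = 7


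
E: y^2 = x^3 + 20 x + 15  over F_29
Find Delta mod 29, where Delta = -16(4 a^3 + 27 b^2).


4 a^3 + 27 b^2 = 4*20^3 + 27*15^2 = 32000 + 6075 = 38075
Delta = -16 * (38075) = -609200
Delta mod 29 = 3

Delta = 3 (mod 29)


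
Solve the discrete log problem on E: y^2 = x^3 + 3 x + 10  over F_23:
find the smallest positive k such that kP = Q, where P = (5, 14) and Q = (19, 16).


Enumerate multiples of P until we hit Q = (19, 16):
  1P = (5, 14)
  2P = (19, 16)
Match found at i = 2.

k = 2


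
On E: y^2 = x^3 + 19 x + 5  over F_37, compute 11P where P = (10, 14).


k = 11 = 1011_2 (binary, LSB first: 1101)
Double-and-add from P = (10, 14):
  bit 0 = 1: acc = O + (10, 14) = (10, 14)
  bit 1 = 1: acc = (10, 14) + (8, 22) = (35, 12)
  bit 2 = 0: acc unchanged = (35, 12)
  bit 3 = 1: acc = (35, 12) + (19, 26) = (4, 21)

11P = (4, 21)


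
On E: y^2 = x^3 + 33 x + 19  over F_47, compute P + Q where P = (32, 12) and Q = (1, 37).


P != Q, so use the chord formula.
s = (y2 - y1) / (x2 - x1) = (25) / (16) mod 47 = 28
x3 = s^2 - x1 - x2 mod 47 = 28^2 - 32 - 1 = 46
y3 = s (x1 - x3) - y1 mod 47 = 28 * (32 - 46) - 12 = 19

P + Q = (46, 19)


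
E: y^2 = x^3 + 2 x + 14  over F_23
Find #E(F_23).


For each x in F_23, count y with y^2 = x^3 + 2 x + 14 mod 23:
  x = 2: RHS = 3, y in [7, 16]  -> 2 point(s)
  x = 3: RHS = 1, y in [1, 22]  -> 2 point(s)
  x = 6: RHS = 12, y in [9, 14]  -> 2 point(s)
  x = 7: RHS = 3, y in [7, 16]  -> 2 point(s)
  x = 8: RHS = 13, y in [6, 17]  -> 2 point(s)
  x = 9: RHS = 2, y in [5, 18]  -> 2 point(s)
  x = 12: RHS = 18, y in [8, 15]  -> 2 point(s)
  x = 13: RHS = 6, y in [11, 12]  -> 2 point(s)
  x = 14: RHS = 3, y in [7, 16]  -> 2 point(s)
  x = 16: RHS = 2, y in [5, 18]  -> 2 point(s)
  x = 17: RHS = 16, y in [4, 19]  -> 2 point(s)
  x = 20: RHS = 4, y in [2, 21]  -> 2 point(s)
  x = 21: RHS = 2, y in [5, 18]  -> 2 point(s)
Affine points: 26. Add the point at infinity: total = 27.

#E(F_23) = 27


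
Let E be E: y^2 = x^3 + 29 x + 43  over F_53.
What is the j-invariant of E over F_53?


Delta = -16(4 a^3 + 27 b^2) mod 53 = 2
-1728 * (4 a)^3 = -1728 * (4*29)^3 mod 53 = 12
j = 12 * 2^(-1) mod 53 = 6

j = 6 (mod 53)


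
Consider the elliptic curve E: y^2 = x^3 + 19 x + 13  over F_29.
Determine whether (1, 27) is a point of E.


Check whether y^2 = x^3 + 19 x + 13 (mod 29) for (x, y) = (1, 27).
LHS: y^2 = 27^2 mod 29 = 4
RHS: x^3 + 19 x + 13 = 1^3 + 19*1 + 13 mod 29 = 4
LHS = RHS

Yes, on the curve


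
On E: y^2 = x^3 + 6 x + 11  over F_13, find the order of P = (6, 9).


Compute successive multiples of P until we hit O:
  1P = (6, 9)
  2P = (5, 6)
  3P = (11, 2)
  4P = (12, 2)
  5P = (9, 1)
  6P = (8, 5)
  7P = (3, 11)
  8P = (3, 2)
  ... (continuing to 15P)
  15P = O

ord(P) = 15


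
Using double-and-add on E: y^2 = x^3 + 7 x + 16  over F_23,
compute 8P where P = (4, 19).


k = 8 = 1000_2 (binary, LSB first: 0001)
Double-and-add from P = (4, 19):
  bit 0 = 0: acc unchanged = O
  bit 1 = 0: acc unchanged = O
  bit 2 = 0: acc unchanged = O
  bit 3 = 1: acc = O + (1, 1) = (1, 1)

8P = (1, 1)


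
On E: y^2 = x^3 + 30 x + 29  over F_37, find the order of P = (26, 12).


Compute successive multiples of P until we hit O:
  1P = (26, 12)
  2P = (19, 24)
  3P = (4, 19)
  4P = (11, 32)
  5P = (10, 16)
  6P = (8, 2)
  7P = (33, 17)
  8P = (14, 23)
  ... (continuing to 28P)
  28P = O

ord(P) = 28


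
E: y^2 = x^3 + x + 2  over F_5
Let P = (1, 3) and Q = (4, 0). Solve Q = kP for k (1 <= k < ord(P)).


Enumerate multiples of P until we hit Q = (4, 0):
  1P = (1, 3)
  2P = (4, 0)
Match found at i = 2.

k = 2


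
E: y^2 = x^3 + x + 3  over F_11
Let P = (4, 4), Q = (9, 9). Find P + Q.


P != Q, so use the chord formula.
s = (y2 - y1) / (x2 - x1) = (5) / (5) mod 11 = 1
x3 = s^2 - x1 - x2 mod 11 = 1^2 - 4 - 9 = 10
y3 = s (x1 - x3) - y1 mod 11 = 1 * (4 - 10) - 4 = 1

P + Q = (10, 1)


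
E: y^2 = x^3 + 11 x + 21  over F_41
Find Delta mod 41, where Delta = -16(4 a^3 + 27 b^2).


4 a^3 + 27 b^2 = 4*11^3 + 27*21^2 = 5324 + 11907 = 17231
Delta = -16 * (17231) = -275696
Delta mod 41 = 29

Delta = 29 (mod 41)


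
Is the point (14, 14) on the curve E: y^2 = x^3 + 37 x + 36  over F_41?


Check whether y^2 = x^3 + 37 x + 36 (mod 41) for (x, y) = (14, 14).
LHS: y^2 = 14^2 mod 41 = 32
RHS: x^3 + 37 x + 36 = 14^3 + 37*14 + 36 mod 41 = 18
LHS != RHS

No, not on the curve


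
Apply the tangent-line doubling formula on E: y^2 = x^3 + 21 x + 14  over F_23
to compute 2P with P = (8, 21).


Doubling: s = (3 x1^2 + a) / (2 y1)
s = (3*8^2 + 21) / (2*21) mod 23 = 10
x3 = s^2 - 2 x1 mod 23 = 10^2 - 2*8 = 15
y3 = s (x1 - x3) - y1 mod 23 = 10 * (8 - 15) - 21 = 1

2P = (15, 1)


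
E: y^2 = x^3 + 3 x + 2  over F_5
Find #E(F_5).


For each x in F_5, count y with y^2 = x^3 + 3 x + 2 mod 5:
  x = 1: RHS = 1, y in [1, 4]  -> 2 point(s)
  x = 2: RHS = 1, y in [1, 4]  -> 2 point(s)
Affine points: 4. Add the point at infinity: total = 5.

#E(F_5) = 5


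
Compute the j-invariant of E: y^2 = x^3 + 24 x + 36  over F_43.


Delta = -16(4 a^3 + 27 b^2) mod 43 = 20
-1728 * (4 a)^3 = -1728 * (4*24)^3 mod 43 = 41
j = 41 * 20^(-1) mod 43 = 30

j = 30 (mod 43)


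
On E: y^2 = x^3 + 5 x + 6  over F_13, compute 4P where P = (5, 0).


k = 4 = 100_2 (binary, LSB first: 001)
Double-and-add from P = (5, 0):
  bit 0 = 0: acc unchanged = O
  bit 1 = 0: acc unchanged = O
  bit 2 = 1: acc = O + O = O

4P = O


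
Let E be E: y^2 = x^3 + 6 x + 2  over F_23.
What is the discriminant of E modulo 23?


4 a^3 + 27 b^2 = 4*6^3 + 27*2^2 = 864 + 108 = 972
Delta = -16 * (972) = -15552
Delta mod 23 = 19

Delta = 19 (mod 23)


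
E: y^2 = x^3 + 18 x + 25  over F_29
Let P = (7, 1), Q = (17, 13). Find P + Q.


P != Q, so use the chord formula.
s = (y2 - y1) / (x2 - x1) = (12) / (10) mod 29 = 7
x3 = s^2 - x1 - x2 mod 29 = 7^2 - 7 - 17 = 25
y3 = s (x1 - x3) - y1 mod 29 = 7 * (7 - 25) - 1 = 18

P + Q = (25, 18)


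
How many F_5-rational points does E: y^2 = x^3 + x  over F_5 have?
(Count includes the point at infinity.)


For each x in F_5, count y with y^2 = x^3 + 1 x + 0 mod 5:
  x = 0: RHS = 0, y in [0]  -> 1 point(s)
  x = 2: RHS = 0, y in [0]  -> 1 point(s)
  x = 3: RHS = 0, y in [0]  -> 1 point(s)
Affine points: 3. Add the point at infinity: total = 4.

#E(F_5) = 4


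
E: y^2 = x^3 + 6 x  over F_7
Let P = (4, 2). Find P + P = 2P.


Doubling: s = (3 x1^2 + a) / (2 y1)
s = (3*4^2 + 6) / (2*2) mod 7 = 3
x3 = s^2 - 2 x1 mod 7 = 3^2 - 2*4 = 1
y3 = s (x1 - x3) - y1 mod 7 = 3 * (4 - 1) - 2 = 0

2P = (1, 0)


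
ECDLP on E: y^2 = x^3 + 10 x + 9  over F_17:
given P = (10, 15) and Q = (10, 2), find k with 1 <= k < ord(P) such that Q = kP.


Enumerate multiples of P until we hit Q = (10, 2):
  1P = (10, 15)
  2P = (15, 7)
  3P = (0, 3)
  4P = (3, 7)
  5P = (6, 9)
  6P = (16, 10)
  7P = (12, 15)
  8P = (12, 2)
  9P = (16, 7)
  10P = (6, 8)
  11P = (3, 10)
  12P = (0, 14)
  13P = (15, 10)
  14P = (10, 2)
Match found at i = 14.

k = 14


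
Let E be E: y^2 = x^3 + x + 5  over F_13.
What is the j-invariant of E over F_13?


Delta = -16(4 a^3 + 27 b^2) mod 13 = 4
-1728 * (4 a)^3 = -1728 * (4*1)^3 mod 13 = 12
j = 12 * 4^(-1) mod 13 = 3

j = 3 (mod 13)


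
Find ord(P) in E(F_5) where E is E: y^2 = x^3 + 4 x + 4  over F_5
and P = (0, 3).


Compute successive multiples of P until we hit O:
  1P = (0, 3)
  2P = (1, 3)
  3P = (4, 2)
  4P = (2, 0)
  5P = (4, 3)
  6P = (1, 2)
  7P = (0, 2)
  8P = O

ord(P) = 8


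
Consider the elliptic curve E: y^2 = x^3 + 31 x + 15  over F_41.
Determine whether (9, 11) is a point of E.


Check whether y^2 = x^3 + 31 x + 15 (mod 41) for (x, y) = (9, 11).
LHS: y^2 = 11^2 mod 41 = 39
RHS: x^3 + 31 x + 15 = 9^3 + 31*9 + 15 mod 41 = 39
LHS = RHS

Yes, on the curve


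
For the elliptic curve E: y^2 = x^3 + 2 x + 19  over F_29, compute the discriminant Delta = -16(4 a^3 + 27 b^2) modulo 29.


4 a^3 + 27 b^2 = 4*2^3 + 27*19^2 = 32 + 9747 = 9779
Delta = -16 * (9779) = -156464
Delta mod 29 = 20

Delta = 20 (mod 29)


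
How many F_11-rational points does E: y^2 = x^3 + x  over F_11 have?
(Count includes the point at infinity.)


For each x in F_11, count y with y^2 = x^3 + 1 x + 0 mod 11:
  x = 0: RHS = 0, y in [0]  -> 1 point(s)
  x = 5: RHS = 9, y in [3, 8]  -> 2 point(s)
  x = 7: RHS = 9, y in [3, 8]  -> 2 point(s)
  x = 8: RHS = 3, y in [5, 6]  -> 2 point(s)
  x = 9: RHS = 1, y in [1, 10]  -> 2 point(s)
  x = 10: RHS = 9, y in [3, 8]  -> 2 point(s)
Affine points: 11. Add the point at infinity: total = 12.

#E(F_11) = 12


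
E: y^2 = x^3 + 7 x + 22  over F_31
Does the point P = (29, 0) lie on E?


Check whether y^2 = x^3 + 7 x + 22 (mod 31) for (x, y) = (29, 0).
LHS: y^2 = 0^2 mod 31 = 0
RHS: x^3 + 7 x + 22 = 29^3 + 7*29 + 22 mod 31 = 0
LHS = RHS

Yes, on the curve


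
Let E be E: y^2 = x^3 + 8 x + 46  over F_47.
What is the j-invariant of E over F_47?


Delta = -16(4 a^3 + 27 b^2) mod 47 = 29
-1728 * (4 a)^3 = -1728 * (4*8)^3 mod 47 = 5
j = 5 * 29^(-1) mod 47 = 18

j = 18 (mod 47)


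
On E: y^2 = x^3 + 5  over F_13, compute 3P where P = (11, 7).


k = 3 = 11_2 (binary, LSB first: 11)
Double-and-add from P = (11, 7):
  bit 0 = 1: acc = O + (11, 7) = (11, 7)
  bit 1 = 1: acc = (11, 7) + (5, 0) = (11, 6)

3P = (11, 6)


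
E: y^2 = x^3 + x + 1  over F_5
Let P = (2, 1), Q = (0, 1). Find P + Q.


P != Q, so use the chord formula.
s = (y2 - y1) / (x2 - x1) = (0) / (3) mod 5 = 0
x3 = s^2 - x1 - x2 mod 5 = 0^2 - 2 - 0 = 3
y3 = s (x1 - x3) - y1 mod 5 = 0 * (2 - 3) - 1 = 4

P + Q = (3, 4)


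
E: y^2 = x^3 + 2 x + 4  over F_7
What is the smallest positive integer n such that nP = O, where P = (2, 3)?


Compute successive multiples of P until we hit O:
  1P = (2, 3)
  2P = (3, 4)
  3P = (3, 3)
  4P = (2, 4)
  5P = O

ord(P) = 5


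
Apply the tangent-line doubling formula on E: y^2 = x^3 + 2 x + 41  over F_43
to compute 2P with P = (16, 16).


Doubling: s = (3 x1^2 + a) / (2 y1)
s = (3*16^2 + 2) / (2*16) mod 43 = 16
x3 = s^2 - 2 x1 mod 43 = 16^2 - 2*16 = 9
y3 = s (x1 - x3) - y1 mod 43 = 16 * (16 - 9) - 16 = 10

2P = (9, 10)


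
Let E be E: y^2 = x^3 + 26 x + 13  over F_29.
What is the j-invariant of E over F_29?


Delta = -16(4 a^3 + 27 b^2) mod 29 = 2
-1728 * (4 a)^3 = -1728 * (4*26)^3 mod 29 = 28
j = 28 * 2^(-1) mod 29 = 14

j = 14 (mod 29)


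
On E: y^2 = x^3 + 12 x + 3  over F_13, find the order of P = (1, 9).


Compute successive multiples of P until we hit O:
  1P = (1, 9)
  2P = (7, 12)
  3P = (2, 10)
  4P = (11, 7)
  5P = (0, 9)
  6P = (12, 4)
  7P = (3, 12)
  8P = (8, 0)
  ... (continuing to 16P)
  16P = O

ord(P) = 16


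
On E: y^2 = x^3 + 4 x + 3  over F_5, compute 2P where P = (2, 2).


Doubling: s = (3 x1^2 + a) / (2 y1)
s = (3*2^2 + 4) / (2*2) mod 5 = 4
x3 = s^2 - 2 x1 mod 5 = 4^2 - 2*2 = 2
y3 = s (x1 - x3) - y1 mod 5 = 4 * (2 - 2) - 2 = 3

2P = (2, 3)


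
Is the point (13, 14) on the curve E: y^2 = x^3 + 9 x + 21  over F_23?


Check whether y^2 = x^3 + 9 x + 21 (mod 23) for (x, y) = (13, 14).
LHS: y^2 = 14^2 mod 23 = 12
RHS: x^3 + 9 x + 21 = 13^3 + 9*13 + 21 mod 23 = 12
LHS = RHS

Yes, on the curve


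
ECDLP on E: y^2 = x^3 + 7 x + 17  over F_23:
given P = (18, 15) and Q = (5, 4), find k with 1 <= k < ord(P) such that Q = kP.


Enumerate multiples of P until we hit Q = (5, 4):
  1P = (18, 15)
  2P = (5, 19)
  3P = (2, 19)
  4P = (16, 19)
  5P = (16, 4)
  6P = (2, 4)
  7P = (5, 4)
Match found at i = 7.

k = 7


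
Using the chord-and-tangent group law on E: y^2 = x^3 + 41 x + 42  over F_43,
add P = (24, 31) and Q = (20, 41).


P != Q, so use the chord formula.
s = (y2 - y1) / (x2 - x1) = (10) / (39) mod 43 = 19
x3 = s^2 - x1 - x2 mod 43 = 19^2 - 24 - 20 = 16
y3 = s (x1 - x3) - y1 mod 43 = 19 * (24 - 16) - 31 = 35

P + Q = (16, 35)


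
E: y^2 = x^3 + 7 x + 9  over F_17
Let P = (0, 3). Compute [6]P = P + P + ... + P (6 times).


k = 6 = 110_2 (binary, LSB first: 011)
Double-and-add from P = (0, 3):
  bit 0 = 0: acc unchanged = O
  bit 1 = 1: acc = O + (16, 1) = (16, 1)
  bit 2 = 1: acc = (16, 1) + (10, 12) = (9, 6)

6P = (9, 6)


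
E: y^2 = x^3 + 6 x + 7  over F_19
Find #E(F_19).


For each x in F_19, count y with y^2 = x^3 + 6 x + 7 mod 19:
  x = 0: RHS = 7, y in [8, 11]  -> 2 point(s)
  x = 4: RHS = 0, y in [0]  -> 1 point(s)
  x = 8: RHS = 16, y in [4, 15]  -> 2 point(s)
  x = 9: RHS = 11, y in [7, 12]  -> 2 point(s)
  x = 11: RHS = 17, y in [6, 13]  -> 2 point(s)
  x = 14: RHS = 4, y in [2, 17]  -> 2 point(s)
  x = 16: RHS = 0, y in [0]  -> 1 point(s)
  x = 17: RHS = 6, y in [5, 14]  -> 2 point(s)
  x = 18: RHS = 0, y in [0]  -> 1 point(s)
Affine points: 15. Add the point at infinity: total = 16.

#E(F_19) = 16


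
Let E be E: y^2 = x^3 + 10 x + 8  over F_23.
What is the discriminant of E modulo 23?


4 a^3 + 27 b^2 = 4*10^3 + 27*8^2 = 4000 + 1728 = 5728
Delta = -16 * (5728) = -91648
Delta mod 23 = 7

Delta = 7 (mod 23)


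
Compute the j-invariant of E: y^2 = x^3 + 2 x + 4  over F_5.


Delta = -16(4 a^3 + 27 b^2) mod 5 = 1
-1728 * (4 a)^3 = -1728 * (4*2)^3 mod 5 = 4
j = 4 * 1^(-1) mod 5 = 4

j = 4 (mod 5)


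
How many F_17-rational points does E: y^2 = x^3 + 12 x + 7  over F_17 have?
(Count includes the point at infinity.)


For each x in F_17, count y with y^2 = x^3 + 12 x + 7 mod 17:
  x = 3: RHS = 2, y in [6, 11]  -> 2 point(s)
  x = 4: RHS = 0, y in [0]  -> 1 point(s)
  x = 7: RHS = 9, y in [3, 14]  -> 2 point(s)
  x = 11: RHS = 8, y in [5, 12]  -> 2 point(s)
  x = 12: RHS = 9, y in [3, 14]  -> 2 point(s)
  x = 15: RHS = 9, y in [3, 14]  -> 2 point(s)
Affine points: 11. Add the point at infinity: total = 12.

#E(F_17) = 12


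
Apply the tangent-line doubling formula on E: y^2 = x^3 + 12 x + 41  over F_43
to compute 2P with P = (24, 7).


Doubling: s = (3 x1^2 + a) / (2 y1)
s = (3*24^2 + 12) / (2*7) mod 43 = 26
x3 = s^2 - 2 x1 mod 43 = 26^2 - 2*24 = 26
y3 = s (x1 - x3) - y1 mod 43 = 26 * (24 - 26) - 7 = 27

2P = (26, 27)


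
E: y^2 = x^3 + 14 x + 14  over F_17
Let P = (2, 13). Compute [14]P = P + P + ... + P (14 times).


k = 14 = 1110_2 (binary, LSB first: 0111)
Double-and-add from P = (2, 13):
  bit 0 = 0: acc unchanged = O
  bit 1 = 1: acc = O + (14, 9) = (14, 9)
  bit 2 = 1: acc = (14, 9) + (4, 10) = (7, 9)
  bit 3 = 1: acc = (7, 9) + (13, 8) = (6, 5)

14P = (6, 5)


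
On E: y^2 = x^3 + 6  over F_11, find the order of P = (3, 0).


Compute successive multiples of P until we hit O:
  1P = (3, 0)
  2P = O

ord(P) = 2


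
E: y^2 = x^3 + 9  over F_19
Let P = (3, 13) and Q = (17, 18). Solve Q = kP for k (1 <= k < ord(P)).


Enumerate multiples of P until we hit Q = (17, 18):
  1P = (3, 13)
  2P = (5, 1)
  3P = (9, 4)
  4P = (14, 13)
  5P = (2, 6)
  6P = (6, 4)
  7P = (0, 16)
  8P = (17, 1)
  9P = (4, 15)
  10P = (16, 18)
  11P = (16, 1)
  12P = (4, 4)
  13P = (17, 18)
Match found at i = 13.

k = 13


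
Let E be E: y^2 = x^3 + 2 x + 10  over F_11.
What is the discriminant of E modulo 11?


4 a^3 + 27 b^2 = 4*2^3 + 27*10^2 = 32 + 2700 = 2732
Delta = -16 * (2732) = -43712
Delta mod 11 = 2

Delta = 2 (mod 11)


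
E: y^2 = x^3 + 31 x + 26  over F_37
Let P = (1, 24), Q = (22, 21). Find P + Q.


P != Q, so use the chord formula.
s = (y2 - y1) / (x2 - x1) = (34) / (21) mod 37 = 21
x3 = s^2 - x1 - x2 mod 37 = 21^2 - 1 - 22 = 11
y3 = s (x1 - x3) - y1 mod 37 = 21 * (1 - 11) - 24 = 25

P + Q = (11, 25)


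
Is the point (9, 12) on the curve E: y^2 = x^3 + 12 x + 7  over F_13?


Check whether y^2 = x^3 + 12 x + 7 (mod 13) for (x, y) = (9, 12).
LHS: y^2 = 12^2 mod 13 = 1
RHS: x^3 + 12 x + 7 = 9^3 + 12*9 + 7 mod 13 = 12
LHS != RHS

No, not on the curve


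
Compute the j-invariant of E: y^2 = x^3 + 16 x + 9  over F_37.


Delta = -16(4 a^3 + 27 b^2) mod 37 = 11
-1728 * (4 a)^3 = -1728 * (4*16)^3 mod 37 = 26
j = 26 * 11^(-1) mod 37 = 36

j = 36 (mod 37)


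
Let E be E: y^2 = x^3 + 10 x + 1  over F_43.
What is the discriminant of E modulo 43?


4 a^3 + 27 b^2 = 4*10^3 + 27*1^2 = 4000 + 27 = 4027
Delta = -16 * (4027) = -64432
Delta mod 43 = 25

Delta = 25 (mod 43)


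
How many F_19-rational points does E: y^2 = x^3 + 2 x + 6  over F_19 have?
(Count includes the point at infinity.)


For each x in F_19, count y with y^2 = x^3 + 2 x + 6 mod 19:
  x = 0: RHS = 6, y in [5, 14]  -> 2 point(s)
  x = 1: RHS = 9, y in [3, 16]  -> 2 point(s)
  x = 3: RHS = 1, y in [1, 18]  -> 2 point(s)
  x = 6: RHS = 6, y in [5, 14]  -> 2 point(s)
  x = 10: RHS = 0, y in [0]  -> 1 point(s)
  x = 13: RHS = 6, y in [5, 14]  -> 2 point(s)
  x = 14: RHS = 4, y in [2, 17]  -> 2 point(s)
  x = 16: RHS = 11, y in [7, 12]  -> 2 point(s)
Affine points: 15. Add the point at infinity: total = 16.

#E(F_19) = 16


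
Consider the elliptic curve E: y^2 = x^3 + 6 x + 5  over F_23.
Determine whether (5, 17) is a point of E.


Check whether y^2 = x^3 + 6 x + 5 (mod 23) for (x, y) = (5, 17).
LHS: y^2 = 17^2 mod 23 = 13
RHS: x^3 + 6 x + 5 = 5^3 + 6*5 + 5 mod 23 = 22
LHS != RHS

No, not on the curve


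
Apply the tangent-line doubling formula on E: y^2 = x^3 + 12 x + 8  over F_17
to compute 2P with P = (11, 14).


Doubling: s = (3 x1^2 + a) / (2 y1)
s = (3*11^2 + 12) / (2*14) mod 17 = 14
x3 = s^2 - 2 x1 mod 17 = 14^2 - 2*11 = 4
y3 = s (x1 - x3) - y1 mod 17 = 14 * (11 - 4) - 14 = 16

2P = (4, 16)


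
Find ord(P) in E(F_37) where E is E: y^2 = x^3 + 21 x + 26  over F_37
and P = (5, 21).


Compute successive multiples of P until we hit O:
  1P = (5, 21)
  2P = (36, 35)
  3P = (22, 31)
  4P = (1, 14)
  5P = (4, 27)
  6P = (27, 0)
  7P = (4, 10)
  8P = (1, 23)
  ... (continuing to 12P)
  12P = O

ord(P) = 12


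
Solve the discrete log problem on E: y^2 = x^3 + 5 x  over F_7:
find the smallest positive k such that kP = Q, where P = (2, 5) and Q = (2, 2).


Enumerate multiples of P until we hit Q = (2, 2):
  1P = (2, 5)
  2P = (4, 0)
  3P = (2, 2)
Match found at i = 3.

k = 3


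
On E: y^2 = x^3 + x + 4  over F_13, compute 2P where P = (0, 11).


k = 2 = 10_2 (binary, LSB first: 01)
Double-and-add from P = (0, 11):
  bit 0 = 0: acc unchanged = O
  bit 1 = 1: acc = O + (9, 1) = (9, 1)

2P = (9, 1)


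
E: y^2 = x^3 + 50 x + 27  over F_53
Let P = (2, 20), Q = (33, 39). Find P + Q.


P != Q, so use the chord formula.
s = (y2 - y1) / (x2 - x1) = (19) / (31) mod 53 = 16
x3 = s^2 - x1 - x2 mod 53 = 16^2 - 2 - 33 = 9
y3 = s (x1 - x3) - y1 mod 53 = 16 * (2 - 9) - 20 = 27

P + Q = (9, 27)


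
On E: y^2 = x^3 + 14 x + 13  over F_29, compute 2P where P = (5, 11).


Doubling: s = (3 x1^2 + a) / (2 y1)
s = (3*5^2 + 14) / (2*11) mod 29 = 8
x3 = s^2 - 2 x1 mod 29 = 8^2 - 2*5 = 25
y3 = s (x1 - x3) - y1 mod 29 = 8 * (5 - 25) - 11 = 3

2P = (25, 3)


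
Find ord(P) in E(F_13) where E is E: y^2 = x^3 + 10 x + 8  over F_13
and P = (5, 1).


Compute successive multiples of P until we hit O:
  1P = (5, 1)
  2P = (12, 7)
  3P = (10, 4)
  4P = (2, 6)
  5P = (3, 0)
  6P = (2, 7)
  7P = (10, 9)
  8P = (12, 6)
  ... (continuing to 10P)
  10P = O

ord(P) = 10


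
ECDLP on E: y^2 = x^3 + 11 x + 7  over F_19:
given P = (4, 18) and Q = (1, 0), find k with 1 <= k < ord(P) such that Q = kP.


Enumerate multiples of P until we hit Q = (1, 0):
  1P = (4, 18)
  2P = (12, 9)
  3P = (1, 0)
Match found at i = 3.

k = 3


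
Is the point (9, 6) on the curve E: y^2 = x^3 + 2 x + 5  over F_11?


Check whether y^2 = x^3 + 2 x + 5 (mod 11) for (x, y) = (9, 6).
LHS: y^2 = 6^2 mod 11 = 3
RHS: x^3 + 2 x + 5 = 9^3 + 2*9 + 5 mod 11 = 4
LHS != RHS

No, not on the curve


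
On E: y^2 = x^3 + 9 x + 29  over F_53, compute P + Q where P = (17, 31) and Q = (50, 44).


P != Q, so use the chord formula.
s = (y2 - y1) / (x2 - x1) = (13) / (33) mod 53 = 2
x3 = s^2 - x1 - x2 mod 53 = 2^2 - 17 - 50 = 43
y3 = s (x1 - x3) - y1 mod 53 = 2 * (17 - 43) - 31 = 23

P + Q = (43, 23)


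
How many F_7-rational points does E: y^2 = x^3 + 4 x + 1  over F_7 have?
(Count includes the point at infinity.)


For each x in F_7, count y with y^2 = x^3 + 4 x + 1 mod 7:
  x = 0: RHS = 1, y in [1, 6]  -> 2 point(s)
  x = 4: RHS = 4, y in [2, 5]  -> 2 point(s)
Affine points: 4. Add the point at infinity: total = 5.

#E(F_7) = 5


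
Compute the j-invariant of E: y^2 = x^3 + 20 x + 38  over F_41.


Delta = -16(4 a^3 + 27 b^2) mod 41 = 15
-1728 * (4 a)^3 = -1728 * (4*20)^3 mod 41 = 7
j = 7 * 15^(-1) mod 41 = 36

j = 36 (mod 41)


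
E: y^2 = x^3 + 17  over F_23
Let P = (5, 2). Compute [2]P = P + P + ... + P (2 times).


k = 2 = 10_2 (binary, LSB first: 01)
Double-and-add from P = (5, 2):
  bit 0 = 0: acc unchanged = O
  bit 1 = 1: acc = O + (21, 20) = (21, 20)

2P = (21, 20)
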